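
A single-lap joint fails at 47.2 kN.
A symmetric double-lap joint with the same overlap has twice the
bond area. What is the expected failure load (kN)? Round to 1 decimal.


Double-lap load = 2 * 47.2 = 94.4 kN

94.4


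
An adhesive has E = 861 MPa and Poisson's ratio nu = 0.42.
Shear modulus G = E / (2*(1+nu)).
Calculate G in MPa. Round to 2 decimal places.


G = 861 / (2*(1+0.42))
= 861 / 2.84
= 303.17 MPa

303.17


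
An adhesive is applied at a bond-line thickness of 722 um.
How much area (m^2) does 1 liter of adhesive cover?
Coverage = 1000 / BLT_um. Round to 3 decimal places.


Coverage = 1000 / 722 = 1.385 m^2

1.385


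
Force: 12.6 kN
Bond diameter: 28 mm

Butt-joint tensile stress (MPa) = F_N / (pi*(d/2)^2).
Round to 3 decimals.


F_N = 12.6 * 1000 = 12600.0 N
A = pi*(14.0)^2 = 615.7522 mm^2
stress = 12600.0 / 615.7522 = 20.463 MPa

20.463


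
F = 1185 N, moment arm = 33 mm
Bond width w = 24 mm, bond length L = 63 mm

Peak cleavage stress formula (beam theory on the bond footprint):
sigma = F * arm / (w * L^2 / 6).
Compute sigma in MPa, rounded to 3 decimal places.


sigma = (1185 * 33) / (24 * 3969 / 6)
= 39105 * 6 / 95256
= 234630 / 95256
= 2.463 MPa

2.463


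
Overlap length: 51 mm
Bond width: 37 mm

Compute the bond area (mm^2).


Bond area = 51 * 37 = 1887 mm^2

1887


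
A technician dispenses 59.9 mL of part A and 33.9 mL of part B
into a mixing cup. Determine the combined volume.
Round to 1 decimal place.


Combined volume = 59.9 + 33.9
= 93.8 mL

93.8


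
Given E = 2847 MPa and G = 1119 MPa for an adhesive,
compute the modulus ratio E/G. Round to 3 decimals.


E/G ratio = 2847 / 1119 = 2.544

2.544


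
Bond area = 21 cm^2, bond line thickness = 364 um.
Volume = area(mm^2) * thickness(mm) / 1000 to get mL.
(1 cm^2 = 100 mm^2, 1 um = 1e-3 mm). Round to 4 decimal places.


area_mm2 = 21 * 100 = 2100
blt_mm = 364 * 1e-3 = 0.364
vol_mm3 = 2100 * 0.364 = 764.4
vol_mL = 764.4 / 1000 = 0.7644 mL

0.7644


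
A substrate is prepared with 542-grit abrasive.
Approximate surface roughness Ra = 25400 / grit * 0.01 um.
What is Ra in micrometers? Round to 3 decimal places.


Ra = 25400 / 542 * 0.01 = 0.469 um

0.469


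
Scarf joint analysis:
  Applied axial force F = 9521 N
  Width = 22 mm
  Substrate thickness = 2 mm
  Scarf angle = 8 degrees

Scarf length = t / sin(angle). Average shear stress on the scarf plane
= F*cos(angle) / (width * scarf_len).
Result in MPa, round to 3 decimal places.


Scarf length = 2 / sin(8 deg) = 14.3706 mm
cos(8 deg) = 0.990268
Shear = 9521 * 0.990268 / (22 * 14.3706)
= 29.822 MPa

29.822


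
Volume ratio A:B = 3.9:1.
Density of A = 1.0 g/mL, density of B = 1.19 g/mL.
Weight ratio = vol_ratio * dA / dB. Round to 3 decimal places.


Wt ratio = 3.9 * 1.0 / 1.19
= 3.277

3.277


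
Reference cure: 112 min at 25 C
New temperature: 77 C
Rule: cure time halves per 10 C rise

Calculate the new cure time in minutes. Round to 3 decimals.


factor = 2^((77-25)/10) = 36.7583
t_new = 112 / 36.7583 = 3.047 min

3.047


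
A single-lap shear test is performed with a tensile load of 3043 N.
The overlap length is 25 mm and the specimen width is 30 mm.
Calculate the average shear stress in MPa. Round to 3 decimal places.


Shear stress = F / (overlap * width)
= 3043 / (25 * 30)
= 3043 / 750
= 4.057 MPa

4.057


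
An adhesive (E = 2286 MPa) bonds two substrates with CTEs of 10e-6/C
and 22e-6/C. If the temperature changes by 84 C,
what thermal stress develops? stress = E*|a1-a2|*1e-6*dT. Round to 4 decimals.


Stress = 2286 * |10 - 22| * 1e-6 * 84
= 2.3043 MPa

2.3043


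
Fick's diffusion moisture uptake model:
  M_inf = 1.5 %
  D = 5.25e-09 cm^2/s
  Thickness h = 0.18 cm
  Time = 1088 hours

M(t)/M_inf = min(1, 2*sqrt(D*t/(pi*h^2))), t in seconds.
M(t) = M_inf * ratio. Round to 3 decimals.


t_sec = 1088 * 3600 = 3916800
ratio = 2*sqrt(5.25e-09*3916800/(pi*0.18^2))
= min(1, 0.898934)
= 0.898934
M(t) = 1.5 * 0.898934 = 1.348 %

1.348


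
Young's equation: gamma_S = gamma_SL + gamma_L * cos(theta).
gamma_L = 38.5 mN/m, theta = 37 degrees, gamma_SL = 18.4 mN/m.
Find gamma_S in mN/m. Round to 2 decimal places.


cos(37 deg) = 0.798636
gamma_S = 18.4 + 38.5 * 0.798636
= 49.15 mN/m

49.15


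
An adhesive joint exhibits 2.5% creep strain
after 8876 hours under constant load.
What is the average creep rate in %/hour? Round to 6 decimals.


Creep rate = strain / time
= 2.5 / 8876
= 0.000282 %/h

0.000282


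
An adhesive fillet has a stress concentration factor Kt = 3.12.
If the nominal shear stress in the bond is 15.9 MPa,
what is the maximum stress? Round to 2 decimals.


Max stress = 15.9 * 3.12 = 49.61 MPa

49.61


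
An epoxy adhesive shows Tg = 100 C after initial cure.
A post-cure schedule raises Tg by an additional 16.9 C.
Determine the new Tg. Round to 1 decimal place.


New Tg = 100 + 16.9
= 116.9 C

116.9


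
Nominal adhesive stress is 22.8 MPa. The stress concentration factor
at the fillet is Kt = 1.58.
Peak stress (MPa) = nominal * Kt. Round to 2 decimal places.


Peak = 22.8 * 1.58 = 36.02 MPa

36.02


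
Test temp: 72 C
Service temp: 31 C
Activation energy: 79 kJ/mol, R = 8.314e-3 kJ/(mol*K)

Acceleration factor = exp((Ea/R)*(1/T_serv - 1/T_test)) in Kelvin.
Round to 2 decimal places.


AF = exp((79/0.008314)*(1/304.15 - 1/345.15))
= 40.90

40.90


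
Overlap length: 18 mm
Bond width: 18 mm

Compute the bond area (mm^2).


Bond area = 18 * 18 = 324 mm^2

324


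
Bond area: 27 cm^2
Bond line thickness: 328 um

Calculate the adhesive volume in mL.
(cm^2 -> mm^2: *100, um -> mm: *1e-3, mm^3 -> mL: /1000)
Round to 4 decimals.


V = 27*100 * 328*1e-3 / 1000
= 0.8856 mL

0.8856


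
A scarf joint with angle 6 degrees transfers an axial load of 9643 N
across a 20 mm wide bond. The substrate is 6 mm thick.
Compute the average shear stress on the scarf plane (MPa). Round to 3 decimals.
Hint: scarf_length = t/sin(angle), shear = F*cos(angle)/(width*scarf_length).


scarf_length = 6 / sin(6 deg) = 57.4006 mm
cos(6 deg) = 0.994522
shear stress = 9643 * 0.994522 / (20 * 57.4006)
= 8.354 MPa

8.354


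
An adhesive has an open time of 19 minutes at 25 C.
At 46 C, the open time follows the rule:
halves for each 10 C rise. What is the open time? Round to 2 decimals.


Factor = 2^((46-25)/10) = 4.2871
Open time = 19 / 4.2871 = 4.43 min

4.43


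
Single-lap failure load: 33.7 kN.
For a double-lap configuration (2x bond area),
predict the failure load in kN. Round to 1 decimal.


Failure load = 33.7 * 2 = 67.4 kN

67.4


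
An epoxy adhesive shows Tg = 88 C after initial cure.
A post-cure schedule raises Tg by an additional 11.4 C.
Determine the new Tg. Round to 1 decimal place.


New Tg = 88 + 11.4
= 99.4 C

99.4


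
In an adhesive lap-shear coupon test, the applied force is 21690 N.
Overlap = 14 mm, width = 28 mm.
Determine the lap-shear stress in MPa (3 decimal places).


stress = F / (overlap * width)
= 21690 / (14 * 28)
= 55.332 MPa

55.332


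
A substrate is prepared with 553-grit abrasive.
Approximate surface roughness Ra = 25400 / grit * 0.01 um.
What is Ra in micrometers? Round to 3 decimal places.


Ra = 25400 / 553 * 0.01 = 0.459 um

0.459


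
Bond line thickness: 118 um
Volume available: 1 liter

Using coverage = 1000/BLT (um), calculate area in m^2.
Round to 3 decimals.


1 L = 1e6 mm^3, thickness = 118 um = 0.118 mm
Area = 1e6 / 0.118 mm^2 = (1e6 / 0.118) / 1e6 m^2 = 1000 / 118 m^2
= 8.475 m^2

8.475


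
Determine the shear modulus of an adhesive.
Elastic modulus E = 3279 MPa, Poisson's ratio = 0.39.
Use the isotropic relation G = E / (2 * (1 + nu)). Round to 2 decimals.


G = 3279 / (2*(1+0.39)) = 3279 / 2.78
= 1179.50 MPa

1179.50


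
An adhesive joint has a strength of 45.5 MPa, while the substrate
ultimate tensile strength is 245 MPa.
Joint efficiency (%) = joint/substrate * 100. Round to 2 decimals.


Efficiency = 45.5 / 245 * 100
= 18.57%

18.57


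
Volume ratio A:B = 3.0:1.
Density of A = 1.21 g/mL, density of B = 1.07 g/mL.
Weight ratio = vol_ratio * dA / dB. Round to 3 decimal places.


Wt ratio = 3.0 * 1.21 / 1.07
= 3.393

3.393


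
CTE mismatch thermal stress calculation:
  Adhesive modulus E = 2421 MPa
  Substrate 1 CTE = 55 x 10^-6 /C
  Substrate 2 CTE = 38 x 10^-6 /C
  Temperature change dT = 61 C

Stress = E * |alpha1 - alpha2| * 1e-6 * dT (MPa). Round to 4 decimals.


delta_alpha = |55 - 38| = 17 x 10^-6/C
Stress = 2421 * 17e-6 * 61
= 2.5106 MPa

2.5106


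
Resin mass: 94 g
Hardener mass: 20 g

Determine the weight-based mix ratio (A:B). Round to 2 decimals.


Ratio = 94 / 20 = 4.70

4.70


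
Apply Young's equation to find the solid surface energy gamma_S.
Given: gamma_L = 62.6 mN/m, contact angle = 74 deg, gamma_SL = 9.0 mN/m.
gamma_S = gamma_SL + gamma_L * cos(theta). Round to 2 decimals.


theta_rad = 74 * pi/180 = 1.291544
gamma_S = 9.0 + 62.6 * cos(1.291544)
= 26.25 mN/m

26.25


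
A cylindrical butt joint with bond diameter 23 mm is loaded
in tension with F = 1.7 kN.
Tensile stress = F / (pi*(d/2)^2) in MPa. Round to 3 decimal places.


Area = pi * (23/2)^2 = 415.4756 mm^2
Stress = 1.7*1000 / 415.4756
= 4.092 MPa

4.092


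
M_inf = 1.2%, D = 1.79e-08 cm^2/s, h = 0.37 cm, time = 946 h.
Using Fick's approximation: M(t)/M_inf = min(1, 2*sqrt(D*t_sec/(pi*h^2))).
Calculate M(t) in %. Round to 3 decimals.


t = 3405600 s
ratio = min(1, 2*sqrt(1.79e-08*3405600/(pi*0.1369)))
= 0.752968
M(t) = 1.2 * 0.752968 = 0.904%

0.904


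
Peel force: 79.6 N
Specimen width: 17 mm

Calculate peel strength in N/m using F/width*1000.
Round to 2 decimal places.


Peel strength = 79.6 / 17 * 1000 = 4682.35 N/m

4682.35


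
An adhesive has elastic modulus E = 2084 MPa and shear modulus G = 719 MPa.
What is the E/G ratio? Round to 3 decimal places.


E/G = 2084 / 719 = 2.898

2.898


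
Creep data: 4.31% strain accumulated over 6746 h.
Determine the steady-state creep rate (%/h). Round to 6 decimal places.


Rate = 4.31 / 6746 = 0.000639 %/h

0.000639


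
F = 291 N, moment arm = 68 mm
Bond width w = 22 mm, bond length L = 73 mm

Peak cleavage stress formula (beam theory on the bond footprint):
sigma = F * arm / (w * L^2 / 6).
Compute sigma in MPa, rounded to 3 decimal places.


sigma = (291 * 68) / (22 * 5329 / 6)
= 19788 * 6 / 117238
= 118728 / 117238
= 1.013 MPa

1.013


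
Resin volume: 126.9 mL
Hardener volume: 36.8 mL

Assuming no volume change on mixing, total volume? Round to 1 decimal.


V_total = 126.9 + 36.8 = 163.7 mL

163.7


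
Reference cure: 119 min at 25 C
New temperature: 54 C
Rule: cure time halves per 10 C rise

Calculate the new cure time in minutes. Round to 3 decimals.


factor = 2^((54-25)/10) = 7.4643
t_new = 119 / 7.4643 = 15.943 min

15.943


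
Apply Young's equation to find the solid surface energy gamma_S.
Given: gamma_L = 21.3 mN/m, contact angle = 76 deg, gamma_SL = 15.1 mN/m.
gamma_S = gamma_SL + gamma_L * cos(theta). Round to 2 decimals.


theta_rad = 76 * pi/180 = 1.326450
gamma_S = 15.1 + 21.3 * cos(1.326450)
= 20.25 mN/m

20.25


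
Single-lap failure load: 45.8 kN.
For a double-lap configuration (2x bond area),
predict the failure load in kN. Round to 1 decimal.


Failure load = 45.8 * 2 = 91.6 kN

91.6


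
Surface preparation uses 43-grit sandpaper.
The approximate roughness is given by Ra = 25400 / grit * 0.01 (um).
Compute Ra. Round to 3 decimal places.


Ra = 25400 / 43 * 0.01
= 254 / 43
= 5.907 um

5.907


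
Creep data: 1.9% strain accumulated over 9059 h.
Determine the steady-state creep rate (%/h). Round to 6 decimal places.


Rate = 1.9 / 9059 = 0.000210 %/h

0.000210


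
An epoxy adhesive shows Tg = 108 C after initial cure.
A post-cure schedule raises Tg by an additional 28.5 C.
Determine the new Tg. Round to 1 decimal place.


New Tg = 108 + 28.5
= 136.5 C

136.5


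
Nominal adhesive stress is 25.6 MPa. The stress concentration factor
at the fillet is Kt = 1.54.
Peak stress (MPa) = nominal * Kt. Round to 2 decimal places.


Peak = 25.6 * 1.54 = 39.42 MPa

39.42


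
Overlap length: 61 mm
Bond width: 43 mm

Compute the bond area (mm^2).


Bond area = 61 * 43 = 2623 mm^2

2623


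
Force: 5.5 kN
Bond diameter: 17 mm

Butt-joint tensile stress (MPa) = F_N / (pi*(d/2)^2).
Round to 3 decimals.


F_N = 5.5 * 1000 = 5500.0 N
A = pi*(8.5)^2 = 226.9801 mm^2
stress = 5500.0 / 226.9801 = 24.231 MPa

24.231


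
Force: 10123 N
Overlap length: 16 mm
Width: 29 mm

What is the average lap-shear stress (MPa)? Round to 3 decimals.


Average shear stress = F / (overlap * width)
= 10123 / (16 * 29)
= 21.817 MPa

21.817


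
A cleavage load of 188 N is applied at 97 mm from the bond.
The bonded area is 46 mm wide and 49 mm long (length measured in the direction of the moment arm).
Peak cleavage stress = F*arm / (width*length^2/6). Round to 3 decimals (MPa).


Moment = 188 * 97 = 18236 N*mm
Section modulus = 46 * 2401 / 6 = 110446 / 6 mm^3
Stress = 18236 / (110446 / 6) = 109416 / 110446
= 0.991 MPa

0.991


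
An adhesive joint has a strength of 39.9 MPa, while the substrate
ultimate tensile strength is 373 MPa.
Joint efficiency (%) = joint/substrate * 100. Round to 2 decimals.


Efficiency = 39.9 / 373 * 100
= 10.70%

10.70


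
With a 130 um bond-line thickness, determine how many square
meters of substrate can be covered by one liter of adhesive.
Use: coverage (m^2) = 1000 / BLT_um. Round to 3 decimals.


Coverage = 1000 / 130 = 7.692 m^2

7.692


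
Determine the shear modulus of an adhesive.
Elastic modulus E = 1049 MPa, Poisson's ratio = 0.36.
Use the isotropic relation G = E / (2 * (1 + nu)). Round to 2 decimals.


G = 1049 / (2*(1+0.36)) = 1049 / 2.72
= 385.66 MPa

385.66


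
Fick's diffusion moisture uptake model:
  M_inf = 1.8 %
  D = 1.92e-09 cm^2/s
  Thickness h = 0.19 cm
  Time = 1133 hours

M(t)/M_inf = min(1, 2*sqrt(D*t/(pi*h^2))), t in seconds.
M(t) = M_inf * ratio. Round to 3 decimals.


t_sec = 1133 * 3600 = 4078800
ratio = 2*sqrt(1.92e-09*4078800/(pi*0.19^2))
= min(1, 0.525555)
= 0.525555
M(t) = 1.8 * 0.525555 = 0.946 %

0.946


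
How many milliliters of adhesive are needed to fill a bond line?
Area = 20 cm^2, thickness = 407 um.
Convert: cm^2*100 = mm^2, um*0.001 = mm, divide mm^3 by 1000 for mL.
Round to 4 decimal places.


= (20 * 100) * (407 * 0.001) / 1000
= 0.8140 mL

0.8140


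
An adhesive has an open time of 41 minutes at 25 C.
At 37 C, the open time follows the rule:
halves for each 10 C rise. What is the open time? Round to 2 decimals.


Factor = 2^((37-25)/10) = 2.2974
Open time = 41 / 2.2974 = 17.85 min

17.85


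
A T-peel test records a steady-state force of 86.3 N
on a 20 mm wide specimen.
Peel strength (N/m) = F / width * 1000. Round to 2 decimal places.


Peel strength = 86.3 / 20 * 1000
= 4315.00 N/m

4315.00


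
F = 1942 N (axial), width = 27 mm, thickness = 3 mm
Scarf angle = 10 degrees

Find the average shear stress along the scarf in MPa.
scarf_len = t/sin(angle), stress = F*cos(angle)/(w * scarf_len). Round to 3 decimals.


scarf_len = 3/sin(10 deg) = 17.2763
cos(10 deg) = 0.984808
stress = 1942*0.984808/(27*17.2763) = 4.100 MPa

4.100


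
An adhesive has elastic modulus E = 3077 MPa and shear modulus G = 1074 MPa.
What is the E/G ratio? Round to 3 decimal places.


E/G = 3077 / 1074 = 2.865

2.865


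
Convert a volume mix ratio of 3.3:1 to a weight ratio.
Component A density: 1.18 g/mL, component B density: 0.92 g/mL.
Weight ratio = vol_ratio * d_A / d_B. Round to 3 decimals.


= 3.3 * 1.18 / 0.92 = 4.233

4.233


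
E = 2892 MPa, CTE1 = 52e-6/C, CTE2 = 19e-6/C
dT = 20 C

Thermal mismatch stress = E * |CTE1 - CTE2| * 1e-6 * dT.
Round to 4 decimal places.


= 2892 * 33e-6 * 20
= 1.9087 MPa

1.9087


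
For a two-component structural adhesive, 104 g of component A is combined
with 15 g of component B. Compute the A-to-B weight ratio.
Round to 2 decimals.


Weight ratio A:B = 104 / 15
= 6.93

6.93


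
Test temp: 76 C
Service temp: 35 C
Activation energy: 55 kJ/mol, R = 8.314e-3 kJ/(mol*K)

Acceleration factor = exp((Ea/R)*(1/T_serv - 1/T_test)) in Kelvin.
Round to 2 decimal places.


AF = exp((55/0.008314)*(1/308.15 - 1/349.15))
= 12.44

12.44


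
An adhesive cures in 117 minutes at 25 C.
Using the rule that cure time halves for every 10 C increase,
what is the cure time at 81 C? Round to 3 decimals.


Factor = 2^((81 - 25) / 10) = 48.5029
Cure time = 117 / 48.5029
= 2.412 minutes

2.412


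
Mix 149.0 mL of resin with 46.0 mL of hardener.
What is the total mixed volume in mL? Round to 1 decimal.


Total = 149.0 + 46.0 = 195.0 mL

195.0


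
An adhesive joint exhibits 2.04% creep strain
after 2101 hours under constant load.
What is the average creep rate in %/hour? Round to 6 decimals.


Creep rate = strain / time
= 2.04 / 2101
= 0.000971 %/h

0.000971


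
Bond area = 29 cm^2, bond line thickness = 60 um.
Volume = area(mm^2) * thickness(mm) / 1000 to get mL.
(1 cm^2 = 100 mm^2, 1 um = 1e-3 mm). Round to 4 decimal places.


area_mm2 = 29 * 100 = 2900
blt_mm = 60 * 1e-3 = 0.06
vol_mm3 = 2900 * 0.06 = 174.0
vol_mL = 174.0 / 1000 = 0.1740 mL

0.1740


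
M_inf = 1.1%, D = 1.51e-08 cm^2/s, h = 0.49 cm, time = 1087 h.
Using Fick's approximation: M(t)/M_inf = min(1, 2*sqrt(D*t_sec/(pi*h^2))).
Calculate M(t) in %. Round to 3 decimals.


t = 3913200 s
ratio = min(1, 2*sqrt(1.51e-08*3913200/(pi*0.2401)))
= 0.559775
M(t) = 1.1 * 0.559775 = 0.616%

0.616


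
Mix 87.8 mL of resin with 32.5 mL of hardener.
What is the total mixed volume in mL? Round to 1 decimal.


Total = 87.8 + 32.5 = 120.3 mL

120.3


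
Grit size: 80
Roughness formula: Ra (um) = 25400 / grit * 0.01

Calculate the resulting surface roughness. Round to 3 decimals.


Ra = 25400 / 80 * 0.01
= 3.175 um

3.175


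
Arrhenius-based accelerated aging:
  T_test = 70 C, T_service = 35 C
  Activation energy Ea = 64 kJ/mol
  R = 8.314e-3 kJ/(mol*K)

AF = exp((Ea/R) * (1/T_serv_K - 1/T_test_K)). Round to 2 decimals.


T_test_K = 343.15, T_serv_K = 308.15
AF = exp((64/8.314e-3) * (1/308.15 - 1/343.15))
= 12.78

12.78


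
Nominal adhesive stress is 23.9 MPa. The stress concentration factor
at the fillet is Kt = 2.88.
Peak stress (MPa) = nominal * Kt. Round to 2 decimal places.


Peak = 23.9 * 2.88 = 68.83 MPa

68.83


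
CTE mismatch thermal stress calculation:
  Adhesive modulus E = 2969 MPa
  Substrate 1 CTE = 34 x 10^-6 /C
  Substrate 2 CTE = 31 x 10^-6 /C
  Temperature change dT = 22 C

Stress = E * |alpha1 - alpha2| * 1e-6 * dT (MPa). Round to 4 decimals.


delta_alpha = |34 - 31| = 3 x 10^-6/C
Stress = 2969 * 3e-6 * 22
= 0.1960 MPa

0.1960


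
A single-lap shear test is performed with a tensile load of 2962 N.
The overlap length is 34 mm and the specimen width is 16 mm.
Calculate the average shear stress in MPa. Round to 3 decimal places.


Shear stress = F / (overlap * width)
= 2962 / (34 * 16)
= 2962 / 544
= 5.445 MPa

5.445


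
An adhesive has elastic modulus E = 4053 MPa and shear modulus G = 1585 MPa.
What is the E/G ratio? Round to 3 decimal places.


E/G = 4053 / 1585 = 2.557

2.557


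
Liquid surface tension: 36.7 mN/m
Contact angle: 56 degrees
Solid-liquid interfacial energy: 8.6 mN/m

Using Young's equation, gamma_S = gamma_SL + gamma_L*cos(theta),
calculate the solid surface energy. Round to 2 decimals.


gamma_S = 8.6 + 36.7 * cos(56)
= 29.12 mN/m

29.12


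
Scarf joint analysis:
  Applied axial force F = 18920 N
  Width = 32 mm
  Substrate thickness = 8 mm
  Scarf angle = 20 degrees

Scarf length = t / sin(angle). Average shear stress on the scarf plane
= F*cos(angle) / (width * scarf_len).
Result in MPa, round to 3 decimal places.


Scarf length = 8 / sin(20 deg) = 23.3904 mm
cos(20 deg) = 0.939693
Shear = 18920 * 0.939693 / (32 * 23.3904)
= 23.753 MPa

23.753


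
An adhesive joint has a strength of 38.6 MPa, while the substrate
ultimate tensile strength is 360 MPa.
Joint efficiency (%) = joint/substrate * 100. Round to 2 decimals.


Efficiency = 38.6 / 360 * 100
= 10.72%

10.72


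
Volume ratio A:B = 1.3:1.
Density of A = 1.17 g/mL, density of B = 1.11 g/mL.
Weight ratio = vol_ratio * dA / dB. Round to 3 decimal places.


Wt ratio = 1.3 * 1.17 / 1.11
= 1.370

1.370


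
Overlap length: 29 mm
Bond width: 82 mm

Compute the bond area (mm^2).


Bond area = 29 * 82 = 2378 mm^2

2378


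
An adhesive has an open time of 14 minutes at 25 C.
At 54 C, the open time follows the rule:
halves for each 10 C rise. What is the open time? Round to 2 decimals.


Factor = 2^((54-25)/10) = 7.4643
Open time = 14 / 7.4643 = 1.88 min

1.88


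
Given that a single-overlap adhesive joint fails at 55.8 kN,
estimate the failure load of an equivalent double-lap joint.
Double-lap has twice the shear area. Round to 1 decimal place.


Double-lap factor = 2
Expected load = 55.8 * 2 = 111.6 kN

111.6


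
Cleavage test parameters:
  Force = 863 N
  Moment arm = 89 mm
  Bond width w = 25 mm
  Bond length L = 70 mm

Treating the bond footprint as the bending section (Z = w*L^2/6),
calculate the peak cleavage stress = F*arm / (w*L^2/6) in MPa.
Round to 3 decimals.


M = 863 * 89 = 76807 N*mm
Z = 25 * 70^2 / 6 = 122500 / 6 mm^3
sigma = M / Z = 6 * 76807 / 122500 = 460842 / 122500
= 3.762 MPa

3.762


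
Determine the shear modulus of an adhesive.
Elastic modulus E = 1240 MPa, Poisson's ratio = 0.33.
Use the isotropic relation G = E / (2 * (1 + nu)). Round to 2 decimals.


G = 1240 / (2*(1+0.33)) = 1240 / 2.66
= 466.17 MPa

466.17


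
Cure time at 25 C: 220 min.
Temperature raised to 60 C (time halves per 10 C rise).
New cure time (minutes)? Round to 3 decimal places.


Acceleration factor = 2^(35/10) = 11.3137
New time = 220 / 11.3137 = 19.445 min

19.445


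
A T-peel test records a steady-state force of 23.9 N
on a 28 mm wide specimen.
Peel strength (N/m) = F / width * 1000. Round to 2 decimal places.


Peel strength = 23.9 / 28 * 1000
= 853.57 N/m

853.57


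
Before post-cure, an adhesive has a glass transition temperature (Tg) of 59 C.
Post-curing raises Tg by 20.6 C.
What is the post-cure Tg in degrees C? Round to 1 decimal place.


Tg_post = Tg_base + delta_Tg
= 59 + 20.6
= 79.6 C

79.6


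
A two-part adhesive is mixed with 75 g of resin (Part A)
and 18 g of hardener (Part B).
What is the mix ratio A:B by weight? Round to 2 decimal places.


Mix ratio = mass_A / mass_B
= 75 / 18
= 4.17

4.17


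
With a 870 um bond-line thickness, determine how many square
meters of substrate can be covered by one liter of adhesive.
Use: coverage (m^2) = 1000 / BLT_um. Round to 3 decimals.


Coverage = 1000 / 870 = 1.149 m^2

1.149


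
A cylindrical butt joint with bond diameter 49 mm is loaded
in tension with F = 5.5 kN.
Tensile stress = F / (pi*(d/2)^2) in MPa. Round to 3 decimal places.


Area = pi * (49/2)^2 = 1885.7410 mm^2
Stress = 5.5*1000 / 1885.7410
= 2.917 MPa

2.917


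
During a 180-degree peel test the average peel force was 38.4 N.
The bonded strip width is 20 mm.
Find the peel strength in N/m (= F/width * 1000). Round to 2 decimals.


Peel strength = F/width * 1000
= 38.4 / 20 * 1000
= 1920.00 N/m

1920.00


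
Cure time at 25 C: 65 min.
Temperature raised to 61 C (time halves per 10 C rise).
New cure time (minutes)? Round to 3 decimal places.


Acceleration factor = 2^(36/10) = 12.1257
New time = 65 / 12.1257 = 5.361 min

5.361


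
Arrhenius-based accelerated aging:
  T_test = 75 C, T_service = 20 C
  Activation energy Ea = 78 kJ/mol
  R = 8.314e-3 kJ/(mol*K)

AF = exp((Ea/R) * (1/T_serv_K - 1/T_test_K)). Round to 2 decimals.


T_test_K = 348.15, T_serv_K = 293.15
AF = exp((78/8.314e-3) * (1/293.15 - 1/348.15))
= 156.93

156.93


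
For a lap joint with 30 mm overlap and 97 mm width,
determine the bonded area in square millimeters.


Area = 30 * 97 = 2910 mm^2

2910


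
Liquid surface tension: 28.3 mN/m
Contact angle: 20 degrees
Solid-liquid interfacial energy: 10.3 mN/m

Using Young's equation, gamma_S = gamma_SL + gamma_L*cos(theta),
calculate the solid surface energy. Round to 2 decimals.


gamma_S = 10.3 + 28.3 * cos(20)
= 36.89 mN/m

36.89


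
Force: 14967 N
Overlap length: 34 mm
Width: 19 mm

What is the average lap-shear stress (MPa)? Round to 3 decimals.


Average shear stress = F / (overlap * width)
= 14967 / (34 * 19)
= 23.169 MPa

23.169


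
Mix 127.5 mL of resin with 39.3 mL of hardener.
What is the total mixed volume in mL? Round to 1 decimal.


Total = 127.5 + 39.3 = 166.8 mL

166.8


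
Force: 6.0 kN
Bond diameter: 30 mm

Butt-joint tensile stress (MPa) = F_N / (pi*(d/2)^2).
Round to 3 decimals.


F_N = 6.0 * 1000 = 6000.0 N
A = pi*(15.0)^2 = 706.8583 mm^2
stress = 6000.0 / 706.8583 = 8.488 MPa

8.488


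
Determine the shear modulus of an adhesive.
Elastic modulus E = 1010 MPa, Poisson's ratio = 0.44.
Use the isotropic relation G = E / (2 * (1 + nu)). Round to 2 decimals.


G = 1010 / (2*(1+0.44)) = 1010 / 2.88
= 350.69 MPa

350.69


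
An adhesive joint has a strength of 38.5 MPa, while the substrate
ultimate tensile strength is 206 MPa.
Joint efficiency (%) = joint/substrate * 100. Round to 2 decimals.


Efficiency = 38.5 / 206 * 100
= 18.69%

18.69


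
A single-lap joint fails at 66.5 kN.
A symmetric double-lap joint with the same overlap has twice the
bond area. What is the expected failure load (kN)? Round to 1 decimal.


Double-lap load = 2 * 66.5 = 133.0 kN

133.0


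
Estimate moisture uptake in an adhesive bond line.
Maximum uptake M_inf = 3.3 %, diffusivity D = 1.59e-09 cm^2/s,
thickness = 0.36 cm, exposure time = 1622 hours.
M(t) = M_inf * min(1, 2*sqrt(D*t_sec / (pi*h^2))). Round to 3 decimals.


Convert time: 1622 h = 5839200 s
ratio = min(1, 2*sqrt(1.59e-09*5839200/(pi*0.36^2)))
= 0.302015
M(t) = 3.3 * 0.302015 = 0.997%

0.997


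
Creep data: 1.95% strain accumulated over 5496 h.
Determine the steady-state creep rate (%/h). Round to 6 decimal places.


Rate = 1.95 / 5496 = 0.000355 %/h

0.000355


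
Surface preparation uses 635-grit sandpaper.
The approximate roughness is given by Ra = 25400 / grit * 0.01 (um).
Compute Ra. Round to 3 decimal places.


Ra = 25400 / 635 * 0.01
= 254 / 635
= 0.400 um

0.400


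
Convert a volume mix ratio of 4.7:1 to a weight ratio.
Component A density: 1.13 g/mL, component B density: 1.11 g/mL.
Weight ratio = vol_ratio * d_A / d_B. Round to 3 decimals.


= 4.7 * 1.13 / 1.11 = 4.785

4.785


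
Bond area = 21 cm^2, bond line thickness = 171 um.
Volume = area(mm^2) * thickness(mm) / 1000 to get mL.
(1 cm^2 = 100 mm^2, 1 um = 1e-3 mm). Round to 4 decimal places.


area_mm2 = 21 * 100 = 2100
blt_mm = 171 * 1e-3 = 0.171
vol_mm3 = 2100 * 0.171 = 359.1
vol_mL = 359.1 / 1000 = 0.3591 mL

0.3591


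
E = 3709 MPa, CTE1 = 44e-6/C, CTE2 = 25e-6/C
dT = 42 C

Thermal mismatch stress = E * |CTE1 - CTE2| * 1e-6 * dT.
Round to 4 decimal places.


= 3709 * 19e-6 * 42
= 2.9598 MPa

2.9598


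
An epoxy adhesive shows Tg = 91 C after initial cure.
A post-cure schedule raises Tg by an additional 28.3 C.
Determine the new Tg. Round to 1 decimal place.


New Tg = 91 + 28.3
= 119.3 C

119.3


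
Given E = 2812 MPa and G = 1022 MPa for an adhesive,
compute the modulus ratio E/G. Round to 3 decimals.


E/G ratio = 2812 / 1022 = 2.751

2.751


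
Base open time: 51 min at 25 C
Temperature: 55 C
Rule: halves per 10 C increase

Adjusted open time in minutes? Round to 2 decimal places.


Acceleration = 2^((55-25)/10) = 8.0000
Open time = 51 / 8.0000 = 6.38 min

6.38


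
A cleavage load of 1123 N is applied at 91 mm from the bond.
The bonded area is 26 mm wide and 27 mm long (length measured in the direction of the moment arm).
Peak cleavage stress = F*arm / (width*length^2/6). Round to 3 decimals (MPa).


Moment = 1123 * 91 = 102193 N*mm
Section modulus = 26 * 729 / 6 = 18954 / 6 mm^3
Stress = 102193 / (18954 / 6) = 613158 / 18954
= 32.350 MPa

32.350


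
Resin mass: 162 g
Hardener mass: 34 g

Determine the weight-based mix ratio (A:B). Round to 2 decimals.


Ratio = 162 / 34 = 4.76

4.76


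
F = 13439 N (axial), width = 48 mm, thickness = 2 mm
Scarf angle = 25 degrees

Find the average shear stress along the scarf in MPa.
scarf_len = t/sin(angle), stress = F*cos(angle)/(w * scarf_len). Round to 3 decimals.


scarf_len = 2/sin(25 deg) = 4.7324
cos(25 deg) = 0.906308
stress = 13439*0.906308/(48*4.7324) = 53.619 MPa

53.619


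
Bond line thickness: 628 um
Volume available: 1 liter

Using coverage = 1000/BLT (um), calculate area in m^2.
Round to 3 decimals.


1 L = 1e6 mm^3, thickness = 628 um = 0.628 mm
Area = 1e6 / 0.628 mm^2 = (1e6 / 0.628) / 1e6 m^2 = 1000 / 628 m^2
= 1.592 m^2

1.592


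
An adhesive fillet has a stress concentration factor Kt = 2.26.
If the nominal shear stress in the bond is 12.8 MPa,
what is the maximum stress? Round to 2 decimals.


Max stress = 12.8 * 2.26 = 28.93 MPa

28.93


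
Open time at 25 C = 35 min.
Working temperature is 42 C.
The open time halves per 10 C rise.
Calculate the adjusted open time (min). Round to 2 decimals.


factor = 2^((42 - 25) / 10) = 3.2490
ot = 35 / 3.2490 = 10.77 min

10.77


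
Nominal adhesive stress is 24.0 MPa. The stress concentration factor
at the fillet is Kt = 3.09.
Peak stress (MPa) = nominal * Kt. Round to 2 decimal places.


Peak = 24.0 * 3.09 = 74.16 MPa

74.16


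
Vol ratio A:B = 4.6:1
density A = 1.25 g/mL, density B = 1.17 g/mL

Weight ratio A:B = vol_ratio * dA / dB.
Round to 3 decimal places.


Weight ratio = 4.6 * 1.25 / 1.17
= 4.915

4.915


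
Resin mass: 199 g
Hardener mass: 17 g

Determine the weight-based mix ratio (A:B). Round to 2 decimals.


Ratio = 199 / 17 = 11.71

11.71


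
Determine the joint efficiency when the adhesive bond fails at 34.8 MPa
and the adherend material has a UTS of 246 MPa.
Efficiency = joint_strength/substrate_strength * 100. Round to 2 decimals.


Joint efficiency = 34.8 / 246 * 100
= 14.15%

14.15


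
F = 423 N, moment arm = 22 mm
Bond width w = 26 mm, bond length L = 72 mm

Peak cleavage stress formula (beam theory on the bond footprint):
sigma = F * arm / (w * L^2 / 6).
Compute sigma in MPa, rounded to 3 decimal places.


sigma = (423 * 22) / (26 * 5184 / 6)
= 9306 * 6 / 134784
= 55836 / 134784
= 0.414 MPa

0.414


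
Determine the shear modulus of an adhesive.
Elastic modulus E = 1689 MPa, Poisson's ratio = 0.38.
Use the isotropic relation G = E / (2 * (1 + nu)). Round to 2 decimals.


G = 1689 / (2*(1+0.38)) = 1689 / 2.76
= 611.96 MPa

611.96


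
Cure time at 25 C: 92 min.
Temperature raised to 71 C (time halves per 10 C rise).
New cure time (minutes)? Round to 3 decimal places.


Acceleration factor = 2^(46/10) = 24.2515
New time = 92 / 24.2515 = 3.794 min

3.794


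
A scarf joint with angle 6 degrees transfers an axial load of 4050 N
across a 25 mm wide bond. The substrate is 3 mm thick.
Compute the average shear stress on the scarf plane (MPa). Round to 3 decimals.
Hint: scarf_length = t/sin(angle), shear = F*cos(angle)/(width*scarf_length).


scarf_length = 3 / sin(6 deg) = 28.7003 mm
cos(6 deg) = 0.994522
shear stress = 4050 * 0.994522 / (25 * 28.7003)
= 5.614 MPa

5.614


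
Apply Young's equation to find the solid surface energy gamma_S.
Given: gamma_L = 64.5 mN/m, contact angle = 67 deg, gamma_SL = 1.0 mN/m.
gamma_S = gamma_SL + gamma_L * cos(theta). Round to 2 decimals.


theta_rad = 67 * pi/180 = 1.169371
gamma_S = 1.0 + 64.5 * cos(1.169371)
= 26.20 mN/m

26.20


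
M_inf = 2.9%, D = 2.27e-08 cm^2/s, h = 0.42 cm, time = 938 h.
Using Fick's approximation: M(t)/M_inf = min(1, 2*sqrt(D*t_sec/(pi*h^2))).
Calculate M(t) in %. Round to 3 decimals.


t = 3376800 s
ratio = min(1, 2*sqrt(2.27e-08*3376800/(pi*0.1764)))
= 0.743826
M(t) = 2.9 * 0.743826 = 2.157%

2.157


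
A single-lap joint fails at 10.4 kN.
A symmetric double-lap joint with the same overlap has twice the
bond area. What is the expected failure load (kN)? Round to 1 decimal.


Double-lap load = 2 * 10.4 = 20.8 kN

20.8


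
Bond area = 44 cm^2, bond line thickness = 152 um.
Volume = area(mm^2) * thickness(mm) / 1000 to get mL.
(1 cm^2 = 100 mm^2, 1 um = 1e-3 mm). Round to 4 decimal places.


area_mm2 = 44 * 100 = 4400
blt_mm = 152 * 1e-3 = 0.152
vol_mm3 = 4400 * 0.152 = 668.8
vol_mL = 668.8 / 1000 = 0.6688 mL

0.6688


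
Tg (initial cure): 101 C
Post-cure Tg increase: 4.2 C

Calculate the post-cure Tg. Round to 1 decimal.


Post-cure Tg = 101 + 4.2 = 105.2 C

105.2


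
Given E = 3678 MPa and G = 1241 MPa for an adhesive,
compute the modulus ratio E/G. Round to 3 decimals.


E/G ratio = 3678 / 1241 = 2.964

2.964


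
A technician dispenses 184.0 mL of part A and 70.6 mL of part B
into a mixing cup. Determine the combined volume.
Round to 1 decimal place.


Combined volume = 184.0 + 70.6
= 254.6 mL

254.6


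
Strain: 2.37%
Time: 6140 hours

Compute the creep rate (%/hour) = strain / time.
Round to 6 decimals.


Creep rate = 2.37 / 6140
= 0.000386 %/h

0.000386


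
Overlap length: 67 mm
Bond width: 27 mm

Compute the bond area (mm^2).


Bond area = 67 * 27 = 1809 mm^2

1809


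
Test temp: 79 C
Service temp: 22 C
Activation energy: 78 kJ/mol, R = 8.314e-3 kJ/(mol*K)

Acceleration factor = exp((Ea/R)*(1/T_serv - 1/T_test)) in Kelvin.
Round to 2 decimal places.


AF = exp((78/0.008314)*(1/295.15 - 1/352.15))
= 171.58

171.58


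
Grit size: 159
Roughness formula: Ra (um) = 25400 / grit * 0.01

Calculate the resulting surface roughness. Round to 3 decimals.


Ra = 25400 / 159 * 0.01
= 1.597 um

1.597


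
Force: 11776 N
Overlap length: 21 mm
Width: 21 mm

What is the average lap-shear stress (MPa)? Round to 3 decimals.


Average shear stress = F / (overlap * width)
= 11776 / (21 * 21)
= 26.703 MPa

26.703


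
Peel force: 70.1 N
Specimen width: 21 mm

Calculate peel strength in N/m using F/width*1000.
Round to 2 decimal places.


Peel strength = 70.1 / 21 * 1000 = 3338.10 N/m

3338.10


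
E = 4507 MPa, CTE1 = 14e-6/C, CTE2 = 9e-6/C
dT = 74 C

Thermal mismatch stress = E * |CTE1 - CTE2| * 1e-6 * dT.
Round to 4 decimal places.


= 4507 * 5e-6 * 74
= 1.6676 MPa

1.6676


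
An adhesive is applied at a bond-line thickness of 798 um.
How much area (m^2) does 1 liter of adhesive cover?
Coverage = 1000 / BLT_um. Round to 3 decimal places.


Coverage = 1000 / 798 = 1.253 m^2

1.253


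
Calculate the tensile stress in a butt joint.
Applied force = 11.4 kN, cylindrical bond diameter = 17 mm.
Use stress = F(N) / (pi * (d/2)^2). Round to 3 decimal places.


A = pi * 8.5^2 = 226.9801 mm^2
sigma = 11400.0 / 226.9801 = 50.225 MPa

50.225


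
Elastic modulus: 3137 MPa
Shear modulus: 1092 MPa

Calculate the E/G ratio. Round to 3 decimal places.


E / G = 3137 / 1092 = 2.873

2.873


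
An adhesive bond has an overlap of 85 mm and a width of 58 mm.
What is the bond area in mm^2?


Bond area = overlap * width
= 85 * 58
= 4930 mm^2

4930


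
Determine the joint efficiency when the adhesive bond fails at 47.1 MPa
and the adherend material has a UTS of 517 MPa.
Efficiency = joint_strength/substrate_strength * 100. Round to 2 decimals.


Joint efficiency = 47.1 / 517 * 100
= 9.11%

9.11


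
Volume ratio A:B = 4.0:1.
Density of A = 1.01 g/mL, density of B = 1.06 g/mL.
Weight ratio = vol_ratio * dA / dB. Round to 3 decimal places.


Wt ratio = 4.0 * 1.01 / 1.06
= 3.811

3.811


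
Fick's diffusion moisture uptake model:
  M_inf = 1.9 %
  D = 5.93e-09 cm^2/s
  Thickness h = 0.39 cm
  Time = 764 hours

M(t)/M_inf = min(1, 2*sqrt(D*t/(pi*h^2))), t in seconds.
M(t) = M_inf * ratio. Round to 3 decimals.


t_sec = 764 * 3600 = 2750400
ratio = 2*sqrt(5.93e-09*2750400/(pi*0.39^2))
= min(1, 0.369501)
= 0.369501
M(t) = 1.9 * 0.369501 = 0.702 %

0.702


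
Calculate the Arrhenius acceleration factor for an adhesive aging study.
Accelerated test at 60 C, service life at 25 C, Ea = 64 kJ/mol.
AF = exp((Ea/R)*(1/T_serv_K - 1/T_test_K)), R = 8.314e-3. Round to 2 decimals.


T_test = 333.15 K, T_serv = 298.15 K
Ea/R = 64 / 0.008314 = 7697.86
AF = exp(7697.86 * (1/298.15 - 1/333.15))
= 15.07

15.07


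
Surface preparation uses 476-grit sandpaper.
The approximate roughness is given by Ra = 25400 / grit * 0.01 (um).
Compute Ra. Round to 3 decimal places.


Ra = 25400 / 476 * 0.01
= 254 / 476
= 0.534 um

0.534


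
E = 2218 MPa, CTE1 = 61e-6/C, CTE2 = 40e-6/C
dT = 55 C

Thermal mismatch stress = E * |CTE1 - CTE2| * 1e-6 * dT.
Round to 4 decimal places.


= 2218 * 21e-6 * 55
= 2.5618 MPa

2.5618


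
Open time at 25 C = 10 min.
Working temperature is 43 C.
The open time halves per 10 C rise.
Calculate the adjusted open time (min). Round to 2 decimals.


factor = 2^((43 - 25) / 10) = 3.4822
ot = 10 / 3.4822 = 2.87 min

2.87


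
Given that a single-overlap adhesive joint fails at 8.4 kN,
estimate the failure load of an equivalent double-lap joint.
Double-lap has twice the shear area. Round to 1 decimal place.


Double-lap factor = 2
Expected load = 8.4 * 2 = 16.8 kN

16.8


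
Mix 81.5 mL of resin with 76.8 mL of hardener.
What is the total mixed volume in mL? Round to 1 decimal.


Total = 81.5 + 76.8 = 158.3 mL

158.3


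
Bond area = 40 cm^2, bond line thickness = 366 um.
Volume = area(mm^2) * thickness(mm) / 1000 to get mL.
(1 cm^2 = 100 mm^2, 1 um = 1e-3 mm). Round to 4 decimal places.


area_mm2 = 40 * 100 = 4000
blt_mm = 366 * 1e-3 = 0.366
vol_mm3 = 4000 * 0.366 = 1464.0
vol_mL = 1464.0 / 1000 = 1.4640 mL

1.4640


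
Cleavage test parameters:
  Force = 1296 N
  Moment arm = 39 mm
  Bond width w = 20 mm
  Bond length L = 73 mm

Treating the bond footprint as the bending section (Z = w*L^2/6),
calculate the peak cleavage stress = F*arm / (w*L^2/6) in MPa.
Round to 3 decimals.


M = 1296 * 39 = 50544 N*mm
Z = 20 * 73^2 / 6 = 106580 / 6 mm^3
sigma = M / Z = 6 * 50544 / 106580 = 303264 / 106580
= 2.845 MPa

2.845


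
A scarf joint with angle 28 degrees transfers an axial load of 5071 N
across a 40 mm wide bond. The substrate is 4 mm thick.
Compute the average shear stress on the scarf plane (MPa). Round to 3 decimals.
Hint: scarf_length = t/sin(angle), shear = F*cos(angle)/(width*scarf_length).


scarf_length = 4 / sin(28 deg) = 8.5202 mm
cos(28 deg) = 0.882948
shear stress = 5071 * 0.882948 / (40 * 8.5202)
= 13.138 MPa

13.138


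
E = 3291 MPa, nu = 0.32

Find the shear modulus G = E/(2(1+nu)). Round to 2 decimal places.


G = 3291 / (2 * 1.32)
= 1246.59 MPa

1246.59


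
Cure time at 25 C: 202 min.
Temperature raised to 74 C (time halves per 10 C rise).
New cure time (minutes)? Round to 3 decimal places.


Acceleration factor = 2^(49/10) = 29.8571
New time = 202 / 29.8571 = 6.766 min

6.766


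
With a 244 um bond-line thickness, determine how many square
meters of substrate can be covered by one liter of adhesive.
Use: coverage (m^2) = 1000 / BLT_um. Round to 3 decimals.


Coverage = 1000 / 244 = 4.098 m^2

4.098


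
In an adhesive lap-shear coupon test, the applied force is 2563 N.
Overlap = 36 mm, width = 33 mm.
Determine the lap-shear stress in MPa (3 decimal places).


stress = F / (overlap * width)
= 2563 / (36 * 33)
= 2.157 MPa

2.157


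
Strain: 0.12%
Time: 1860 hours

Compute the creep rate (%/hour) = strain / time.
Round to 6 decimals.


Creep rate = 0.12 / 1860
= 0.000065 %/h

0.000065


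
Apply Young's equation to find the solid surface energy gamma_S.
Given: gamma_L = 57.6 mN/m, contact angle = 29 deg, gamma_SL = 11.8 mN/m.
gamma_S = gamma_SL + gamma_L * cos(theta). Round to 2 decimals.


theta_rad = 29 * pi/180 = 0.506145
gamma_S = 11.8 + 57.6 * cos(0.506145)
= 62.18 mN/m

62.18
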